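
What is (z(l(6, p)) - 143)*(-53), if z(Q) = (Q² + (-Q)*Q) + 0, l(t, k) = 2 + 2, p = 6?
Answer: 7579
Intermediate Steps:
l(t, k) = 4
z(Q) = 0 (z(Q) = (Q² - Q²) + 0 = 0 + 0 = 0)
(z(l(6, p)) - 143)*(-53) = (0 - 143)*(-53) = -143*(-53) = 7579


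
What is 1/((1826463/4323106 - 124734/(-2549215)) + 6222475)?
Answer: 11020526661790/68574956835106910599 ≈ 1.6071e-7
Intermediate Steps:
1/((1826463/4323106 - 124734/(-2549215)) + 6222475) = 1/((1826463*(1/4323106) - 124734*(-1/2549215)) + 6222475) = 1/((1826463/4323106 + 124734/2549215) + 6222475) = 1/(5195285180349/11020526661790 + 6222475) = 1/(68574956835106910599/11020526661790) = 11020526661790/68574956835106910599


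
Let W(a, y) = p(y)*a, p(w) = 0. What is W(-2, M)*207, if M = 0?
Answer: 0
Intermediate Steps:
W(a, y) = 0 (W(a, y) = 0*a = 0)
W(-2, M)*207 = 0*207 = 0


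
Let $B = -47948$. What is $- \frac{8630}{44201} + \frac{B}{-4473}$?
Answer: $\frac{2080747558}{197711073} \approx 10.524$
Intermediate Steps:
$- \frac{8630}{44201} + \frac{B}{-4473} = - \frac{8630}{44201} - \frac{47948}{-4473} = \left(-8630\right) \frac{1}{44201} - - \frac{47948}{4473} = - \frac{8630}{44201} + \frac{47948}{4473} = \frac{2080747558}{197711073}$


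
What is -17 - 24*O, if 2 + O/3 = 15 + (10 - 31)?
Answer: 559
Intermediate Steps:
O = -24 (O = -6 + 3*(15 + (10 - 31)) = -6 + 3*(15 - 21) = -6 + 3*(-6) = -6 - 18 = -24)
-17 - 24*O = -17 - 24*(-24) = -17 + 576 = 559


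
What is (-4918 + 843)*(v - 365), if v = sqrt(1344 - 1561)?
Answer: 1487375 - 4075*I*sqrt(217) ≈ 1.4874e+6 - 60029.0*I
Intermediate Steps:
v = I*sqrt(217) (v = sqrt(-217) = I*sqrt(217) ≈ 14.731*I)
(-4918 + 843)*(v - 365) = (-4918 + 843)*(I*sqrt(217) - 365) = -4075*(-365 + I*sqrt(217)) = 1487375 - 4075*I*sqrt(217)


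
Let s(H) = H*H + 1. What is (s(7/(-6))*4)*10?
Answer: 850/9 ≈ 94.444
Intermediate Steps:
s(H) = 1 + H² (s(H) = H² + 1 = 1 + H²)
(s(7/(-6))*4)*10 = ((1 + (7/(-6))²)*4)*10 = ((1 + (7*(-⅙))²)*4)*10 = ((1 + (-7/6)²)*4)*10 = ((1 + 49/36)*4)*10 = ((85/36)*4)*10 = (85/9)*10 = 850/9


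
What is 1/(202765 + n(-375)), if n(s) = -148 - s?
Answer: 1/202992 ≈ 4.9263e-6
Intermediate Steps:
1/(202765 + n(-375)) = 1/(202765 + (-148 - 1*(-375))) = 1/(202765 + (-148 + 375)) = 1/(202765 + 227) = 1/202992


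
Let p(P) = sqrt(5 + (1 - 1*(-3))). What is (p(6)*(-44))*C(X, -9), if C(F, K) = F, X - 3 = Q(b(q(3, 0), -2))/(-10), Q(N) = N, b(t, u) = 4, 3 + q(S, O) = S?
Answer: -1716/5 ≈ -343.20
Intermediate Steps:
q(S, O) = -3 + S
X = 13/5 (X = 3 + 4/(-10) = 3 + 4*(-1/10) = 3 - 2/5 = 13/5 ≈ 2.6000)
p(P) = 3 (p(P) = sqrt(5 + (1 + 3)) = sqrt(5 + 4) = sqrt(9) = 3)
(p(6)*(-44))*C(X, -9) = (3*(-44))*(13/5) = -132*13/5 = -1716/5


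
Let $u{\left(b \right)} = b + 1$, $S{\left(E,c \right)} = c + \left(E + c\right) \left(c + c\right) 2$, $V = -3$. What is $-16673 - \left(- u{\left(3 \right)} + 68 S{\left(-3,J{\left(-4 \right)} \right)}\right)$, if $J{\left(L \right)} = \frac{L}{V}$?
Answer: $- \frac{145397}{9} \approx -16155.0$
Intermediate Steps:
$J{\left(L \right)} = - \frac{L}{3}$ ($J{\left(L \right)} = \frac{L}{-3} = L \left(- \frac{1}{3}\right) = - \frac{L}{3}$)
$S{\left(E,c \right)} = c + 4 c \left(E + c\right)$ ($S{\left(E,c \right)} = c + \left(E + c\right) 2 c 2 = c + 2 c \left(E + c\right) 2 = c + 4 c \left(E + c\right)$)
$u{\left(b \right)} = 1 + b$
$-16673 - \left(- u{\left(3 \right)} + 68 S{\left(-3,J{\left(-4 \right)} \right)}\right) = -16673 + \left(\left(1 + 3\right) - 68 \left(- \frac{1}{3}\right) \left(-4\right) \left(1 + 4 \left(-3\right) + 4 \left(\left(- \frac{1}{3}\right) \left(-4\right)\right)\right)\right) = -16673 - \left(-4 + 68 \frac{4 \left(1 - 12 + 4 \cdot \frac{4}{3}\right)}{3}\right) = -16673 - \left(-4 + 68 \frac{4 \left(1 - 12 + \frac{16}{3}\right)}{3}\right) = -16673 - \left(-4 + 68 \cdot \frac{4}{3} \left(- \frac{17}{3}\right)\right) = -16673 + \left(4 - - \frac{4624}{9}\right) = -16673 + \left(4 + \frac{4624}{9}\right) = -16673 + \frac{4660}{9} = - \frac{145397}{9}$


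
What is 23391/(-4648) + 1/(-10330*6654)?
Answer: -401949892567/79871022840 ≈ -5.0325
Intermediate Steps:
23391/(-4648) + 1/(-10330*6654) = 23391*(-1/4648) - 1/10330*1/6654 = -23391/4648 - 1/68735820 = -401949892567/79871022840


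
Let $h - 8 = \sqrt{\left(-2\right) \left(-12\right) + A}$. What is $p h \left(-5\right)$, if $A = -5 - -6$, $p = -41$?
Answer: $2665$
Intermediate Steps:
$A = 1$ ($A = -5 + 6 = 1$)
$h = 13$ ($h = 8 + \sqrt{\left(-2\right) \left(-12\right) + 1} = 8 + \sqrt{24 + 1} = 8 + \sqrt{25} = 8 + 5 = 13$)
$p h \left(-5\right) = \left(-41\right) 13 \left(-5\right) = \left(-533\right) \left(-5\right) = 2665$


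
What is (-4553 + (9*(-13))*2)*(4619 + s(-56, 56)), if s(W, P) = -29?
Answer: -21972330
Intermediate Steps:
(-4553 + (9*(-13))*2)*(4619 + s(-56, 56)) = (-4553 + (9*(-13))*2)*(4619 - 29) = (-4553 - 117*2)*4590 = (-4553 - 234)*4590 = -4787*4590 = -21972330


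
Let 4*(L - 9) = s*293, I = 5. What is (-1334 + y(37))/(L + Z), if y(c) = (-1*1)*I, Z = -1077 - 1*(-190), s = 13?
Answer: -5356/297 ≈ -18.034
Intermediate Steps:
L = 3845/4 (L = 9 + (13*293)/4 = 9 + (¼)*3809 = 9 + 3809/4 = 3845/4 ≈ 961.25)
Z = -887 (Z = -1077 + 190 = -887)
y(c) = -5 (y(c) = -1*1*5 = -1*5 = -5)
(-1334 + y(37))/(L + Z) = (-1334 - 5)/(3845/4 - 887) = -1339/297/4 = -1339*4/297 = -5356/297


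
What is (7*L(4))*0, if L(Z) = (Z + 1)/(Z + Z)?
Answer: 0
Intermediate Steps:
L(Z) = (1 + Z)/(2*Z) (L(Z) = (1 + Z)/((2*Z)) = (1 + Z)*(1/(2*Z)) = (1 + Z)/(2*Z))
(7*L(4))*0 = (7*((1/2)*(1 + 4)/4))*0 = (7*((1/2)*(1/4)*5))*0 = (7*(5/8))*0 = (35/8)*0 = 0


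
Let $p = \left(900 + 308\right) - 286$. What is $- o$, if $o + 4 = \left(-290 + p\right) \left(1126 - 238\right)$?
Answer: $-561212$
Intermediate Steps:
$p = 922$ ($p = 1208 - 286 = 922$)
$o = 561212$ ($o = -4 + \left(-290 + 922\right) \left(1126 - 238\right) = -4 + 632 \cdot 888 = -4 + 561216 = 561212$)
$- o = \left(-1\right) 561212 = -561212$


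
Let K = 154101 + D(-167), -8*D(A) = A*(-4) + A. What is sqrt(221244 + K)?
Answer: sqrt(6004518)/4 ≈ 612.60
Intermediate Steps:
D(A) = 3*A/8 (D(A) = -(A*(-4) + A)/8 = -(-4*A + A)/8 = -(-3)*A/8 = 3*A/8)
K = 1232307/8 (K = 154101 + (3/8)*(-167) = 154101 - 501/8 = 1232307/8 ≈ 1.5404e+5)
sqrt(221244 + K) = sqrt(221244 + 1232307/8) = sqrt(3002259/8) = sqrt(6004518)/4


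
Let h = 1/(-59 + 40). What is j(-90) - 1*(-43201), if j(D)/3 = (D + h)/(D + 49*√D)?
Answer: 2044665262/47329 + 83839*I*√10/473290 ≈ 43201.0 + 0.56017*I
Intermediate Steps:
h = -1/19 (h = 1/(-19) = -1/19 ≈ -0.052632)
j(D) = 3*(-1/19 + D)/(D + 49*√D) (j(D) = 3*((D - 1/19)/(D + 49*√D)) = 3*((-1/19 + D)/(D + 49*√D)) = 3*(-1/19 + D)/(D + 49*√D))
j(-90) - 1*(-43201) = 3*(-1 + 19*(-90))/(19*(-90 + 49*√(-90))) - 1*(-43201) = 3*(-1 - 1710)/(19*(-90 + 49*(3*I*√10))) + 43201 = (3/19)*(-1711)/(-90 + 147*I*√10) + 43201 = -5133/(19*(-90 + 147*I*√10)) + 43201 = 43201 - 5133/(19*(-90 + 147*I*√10))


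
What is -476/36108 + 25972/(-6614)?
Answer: -6918715/1756017 ≈ -3.9400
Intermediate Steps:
-476/36108 + 25972/(-6614) = -476*1/36108 + 25972*(-1/6614) = -7/531 - 12986/3307 = -6918715/1756017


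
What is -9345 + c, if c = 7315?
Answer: -2030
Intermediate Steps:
-9345 + c = -9345 + 7315 = -2030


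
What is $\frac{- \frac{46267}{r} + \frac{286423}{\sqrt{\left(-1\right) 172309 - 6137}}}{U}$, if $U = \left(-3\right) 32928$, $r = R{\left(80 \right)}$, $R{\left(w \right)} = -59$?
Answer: $- \frac{46267}{5828256} + \frac{286423 i \sqrt{178446}}{17627609664} \approx -0.0079384 + 0.0068639 i$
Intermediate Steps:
$r = -59$
$U = -98784$
$\frac{- \frac{46267}{r} + \frac{286423}{\sqrt{\left(-1\right) 172309 - 6137}}}{U} = \frac{- \frac{46267}{-59} + \frac{286423}{\sqrt{\left(-1\right) 172309 - 6137}}}{-98784} = \left(\left(-46267\right) \left(- \frac{1}{59}\right) + \frac{286423}{\sqrt{-172309 - 6137}}\right) \left(- \frac{1}{98784}\right) = \left(\frac{46267}{59} + \frac{286423}{\sqrt{-178446}}\right) \left(- \frac{1}{98784}\right) = \left(\frac{46267}{59} + \frac{286423}{i \sqrt{178446}}\right) \left(- \frac{1}{98784}\right) = \left(\frac{46267}{59} + 286423 \left(- \frac{i \sqrt{178446}}{178446}\right)\right) \left(- \frac{1}{98784}\right) = \left(\frac{46267}{59} - \frac{286423 i \sqrt{178446}}{178446}\right) \left(- \frac{1}{98784}\right) = - \frac{46267}{5828256} + \frac{286423 i \sqrt{178446}}{17627609664}$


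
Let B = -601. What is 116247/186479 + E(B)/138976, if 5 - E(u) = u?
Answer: 80537373/128297552 ≈ 0.62774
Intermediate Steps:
E(u) = 5 - u
116247/186479 + E(B)/138976 = 116247/186479 + (5 - 1*(-601))/138976 = 116247*(1/186479) + (5 + 601)*(1/138976) = 116247/186479 + 606*(1/138976) = 116247/186479 + 3/688 = 80537373/128297552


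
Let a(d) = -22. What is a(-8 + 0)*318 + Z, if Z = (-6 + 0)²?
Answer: -6960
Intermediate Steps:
Z = 36 (Z = (-6)² = 36)
a(-8 + 0)*318 + Z = -22*318 + 36 = -6996 + 36 = -6960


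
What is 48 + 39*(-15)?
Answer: -537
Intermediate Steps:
48 + 39*(-15) = 48 - 585 = -537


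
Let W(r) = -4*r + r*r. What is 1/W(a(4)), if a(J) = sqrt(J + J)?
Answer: -1/8 - sqrt(2)/8 ≈ -0.30178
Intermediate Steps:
a(J) = sqrt(2)*sqrt(J) (a(J) = sqrt(2*J) = sqrt(2)*sqrt(J))
W(r) = r**2 - 4*r (W(r) = -4*r + r**2 = r**2 - 4*r)
1/W(a(4)) = 1/((sqrt(2)*sqrt(4))*(-4 + sqrt(2)*sqrt(4))) = 1/((sqrt(2)*2)*(-4 + sqrt(2)*2)) = 1/((2*sqrt(2))*(-4 + 2*sqrt(2))) = 1/(2*sqrt(2)*(-4 + 2*sqrt(2))) = sqrt(2)/(4*(-4 + 2*sqrt(2)))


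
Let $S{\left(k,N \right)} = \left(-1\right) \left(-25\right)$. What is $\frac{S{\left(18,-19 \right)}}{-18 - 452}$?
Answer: $- \frac{5}{94} \approx -0.053191$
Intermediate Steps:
$S{\left(k,N \right)} = 25$
$\frac{S{\left(18,-19 \right)}}{-18 - 452} = \frac{25}{-18 - 452} = \frac{25}{-470} = 25 \left(- \frac{1}{470}\right) = - \frac{5}{94}$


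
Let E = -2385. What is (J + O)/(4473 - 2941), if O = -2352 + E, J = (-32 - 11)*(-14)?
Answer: -4135/1532 ≈ -2.6991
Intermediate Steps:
J = 602 (J = -43*(-14) = 602)
O = -4737 (O = -2352 - 2385 = -4737)
(J + O)/(4473 - 2941) = (602 - 4737)/(4473 - 2941) = -4135/1532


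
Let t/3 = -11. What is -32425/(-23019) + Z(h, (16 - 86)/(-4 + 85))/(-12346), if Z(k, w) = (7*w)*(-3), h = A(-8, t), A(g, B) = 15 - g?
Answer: 1799555840/1278866583 ≈ 1.4071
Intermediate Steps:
t = -33 (t = 3*(-11) = -33)
h = 23 (h = 15 - 1*(-8) = 15 + 8 = 23)
Z(k, w) = -21*w
-32425/(-23019) + Z(h, (16 - 86)/(-4 + 85))/(-12346) = -32425/(-23019) - 21*(16 - 86)/(-4 + 85)/(-12346) = -32425*(-1/23019) - (-1470)/81*(-1/12346) = 32425/23019 - (-1470)/81*(-1/12346) = 32425/23019 - 21*(-70/81)*(-1/12346) = 32425/23019 + (490/27)*(-1/12346) = 32425/23019 - 245/166671 = 1799555840/1278866583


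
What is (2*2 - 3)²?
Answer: 1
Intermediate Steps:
(2*2 - 3)² = (4 - 3)² = 1² = 1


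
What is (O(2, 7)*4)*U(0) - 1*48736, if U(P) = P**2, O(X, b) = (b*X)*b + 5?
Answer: -48736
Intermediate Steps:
O(X, b) = 5 + X*b**2 (O(X, b) = (X*b)*b + 5 = X*b**2 + 5 = 5 + X*b**2)
(O(2, 7)*4)*U(0) - 1*48736 = ((5 + 2*7**2)*4)*0**2 - 1*48736 = ((5 + 2*49)*4)*0 - 48736 = ((5 + 98)*4)*0 - 48736 = (103*4)*0 - 48736 = 412*0 - 48736 = 0 - 48736 = -48736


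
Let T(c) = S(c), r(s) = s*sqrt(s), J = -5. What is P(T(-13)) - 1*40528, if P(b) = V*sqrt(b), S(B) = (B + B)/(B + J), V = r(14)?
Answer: -40528 + 14*sqrt(182)/3 ≈ -40465.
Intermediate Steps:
r(s) = s**(3/2)
V = 14*sqrt(14) (V = 14**(3/2) = 14*sqrt(14) ≈ 52.383)
S(B) = 2*B/(-5 + B) (S(B) = (B + B)/(B - 5) = (2*B)/(-5 + B) = 2*B/(-5 + B))
T(c) = 2*c/(-5 + c)
P(b) = 14*sqrt(14)*sqrt(b) (P(b) = (14*sqrt(14))*sqrt(b) = 14*sqrt(14)*sqrt(b))
P(T(-13)) - 1*40528 = 14*sqrt(14)*sqrt(2*(-13)/(-5 - 13)) - 1*40528 = 14*sqrt(14)*sqrt(2*(-13)/(-18)) - 40528 = 14*sqrt(14)*sqrt(2*(-13)*(-1/18)) - 40528 = 14*sqrt(14)*sqrt(13/9) - 40528 = 14*sqrt(14)*(sqrt(13)/3) - 40528 = 14*sqrt(182)/3 - 40528 = -40528 + 14*sqrt(182)/3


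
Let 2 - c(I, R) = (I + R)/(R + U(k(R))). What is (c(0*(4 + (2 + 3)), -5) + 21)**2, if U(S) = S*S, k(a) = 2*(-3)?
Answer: 515524/961 ≈ 536.45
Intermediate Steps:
k(a) = -6
U(S) = S**2
c(I, R) = 2 - (I + R)/(36 + R) (c(I, R) = 2 - (I + R)/(R + (-6)**2) = 2 - (I + R)/(R + 36) = 2 - (I + R)/(36 + R))
(c(0*(4 + (2 + 3)), -5) + 21)**2 = ((72 - 5 - 0*(4 + (2 + 3)))/(36 - 5) + 21)**2 = ((72 - 5 - 0*(4 + 5))/31 + 21)**2 = ((72 - 5 - 0*9)/31 + 21)**2 = ((72 - 5 - 1*0)/31 + 21)**2 = ((72 - 5 + 0)/31 + 21)**2 = ((1/31)*67 + 21)**2 = (67/31 + 21)**2 = (718/31)**2 = 515524/961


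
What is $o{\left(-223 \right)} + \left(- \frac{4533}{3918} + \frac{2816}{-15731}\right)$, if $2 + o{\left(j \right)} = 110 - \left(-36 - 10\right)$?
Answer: $\frac{3136434407}{20544686} \approx 152.66$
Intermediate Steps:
$o{\left(j \right)} = 154$ ($o{\left(j \right)} = -2 + \left(110 - \left(-36 - 10\right)\right) = -2 + \left(110 - -46\right) = -2 + \left(110 + 46\right) = -2 + 156 = 154$)
$o{\left(-223 \right)} + \left(- \frac{4533}{3918} + \frac{2816}{-15731}\right) = 154 + \left(- \frac{4533}{3918} + \frac{2816}{-15731}\right) = 154 + \left(\left(-4533\right) \frac{1}{3918} + 2816 \left(- \frac{1}{15731}\right)\right) = 154 - \frac{27447237}{20544686} = \frac{3136434407}{20544686}$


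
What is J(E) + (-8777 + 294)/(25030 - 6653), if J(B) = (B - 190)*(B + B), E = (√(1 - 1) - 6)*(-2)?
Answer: -4618531/1081 ≈ -4272.5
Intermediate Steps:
E = 12 (E = (√0 - 6)*(-2) = (0 - 6)*(-2) = -6*(-2) = 12)
J(B) = 2*B*(-190 + B) (J(B) = (-190 + B)*(2*B) = 2*B*(-190 + B))
J(E) + (-8777 + 294)/(25030 - 6653) = 2*12*(-190 + 12) + (-8777 + 294)/(25030 - 6653) = 2*12*(-178) - 8483/18377 = -4272 - 8483*1/18377 = -4272 - 499/1081 = -4618531/1081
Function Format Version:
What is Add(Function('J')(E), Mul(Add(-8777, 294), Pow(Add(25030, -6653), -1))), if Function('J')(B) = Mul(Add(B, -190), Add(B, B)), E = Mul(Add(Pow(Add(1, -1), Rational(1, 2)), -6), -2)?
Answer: Rational(-4618531, 1081) ≈ -4272.5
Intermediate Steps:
E = 12 (E = Mul(Add(Pow(0, Rational(1, 2)), -6), -2) = Mul(Add(0, -6), -2) = Mul(-6, -2) = 12)
Function('J')(B) = Mul(2, B, Add(-190, B)) (Function('J')(B) = Mul(Add(-190, B), Mul(2, B)) = Mul(2, B, Add(-190, B)))
Add(Function('J')(E), Mul(Add(-8777, 294), Pow(Add(25030, -6653), -1))) = Add(Mul(2, 12, Add(-190, 12)), Mul(Add(-8777, 294), Pow(Add(25030, -6653), -1))) = Add(Mul(2, 12, -178), Mul(-8483, Pow(18377, -1))) = Add(-4272, Mul(-8483, Rational(1, 18377))) = Add(-4272, Rational(-499, 1081)) = Rational(-4618531, 1081)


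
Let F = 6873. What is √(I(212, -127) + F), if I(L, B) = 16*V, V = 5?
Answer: √6953 ≈ 83.385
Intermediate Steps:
I(L, B) = 80 (I(L, B) = 16*5 = 80)
√(I(212, -127) + F) = √(80 + 6873) = √6953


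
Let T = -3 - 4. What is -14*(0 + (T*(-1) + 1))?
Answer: -112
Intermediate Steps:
T = -7
-14*(0 + (T*(-1) + 1)) = -14*(0 + (-7*(-1) + 1)) = -14*(0 + (7 + 1)) = -14*(0 + 8) = -14*8 = -1*112 = -112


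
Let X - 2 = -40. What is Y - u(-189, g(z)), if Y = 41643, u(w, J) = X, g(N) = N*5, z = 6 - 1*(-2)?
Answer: 41681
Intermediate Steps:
z = 8 (z = 6 + 2 = 8)
g(N) = 5*N
X = -38 (X = 2 - 40 = -38)
u(w, J) = -38
Y - u(-189, g(z)) = 41643 - 1*(-38) = 41643 + 38 = 41681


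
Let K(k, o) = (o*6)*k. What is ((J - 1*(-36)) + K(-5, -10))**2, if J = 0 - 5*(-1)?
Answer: 116281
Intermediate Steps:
K(k, o) = 6*k*o (K(k, o) = (6*o)*k = 6*k*o)
J = 5 (J = 0 + 5 = 5)
((J - 1*(-36)) + K(-5, -10))**2 = ((5 - 1*(-36)) + 6*(-5)*(-10))**2 = ((5 + 36) + 300)**2 = (41 + 300)**2 = 341**2 = 116281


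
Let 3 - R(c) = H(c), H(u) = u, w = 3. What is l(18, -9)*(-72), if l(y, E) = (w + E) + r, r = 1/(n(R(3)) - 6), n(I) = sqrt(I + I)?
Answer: 444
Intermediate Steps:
R(c) = 3 - c
n(I) = sqrt(2)*sqrt(I) (n(I) = sqrt(2*I) = sqrt(2)*sqrt(I))
r = -1/6 (r = 1/(sqrt(2)*sqrt(3 - 1*3) - 6) = 1/(sqrt(2)*sqrt(3 - 3) - 6) = 1/(sqrt(2)*sqrt(0) - 6) = 1/(sqrt(2)*0 - 6) = 1/(0 - 6) = 1/(-6) = -1/6 ≈ -0.16667)
l(y, E) = 17/6 + E (l(y, E) = (3 + E) - 1/6 = 17/6 + E)
l(18, -9)*(-72) = (17/6 - 9)*(-72) = -37/6*(-72) = 444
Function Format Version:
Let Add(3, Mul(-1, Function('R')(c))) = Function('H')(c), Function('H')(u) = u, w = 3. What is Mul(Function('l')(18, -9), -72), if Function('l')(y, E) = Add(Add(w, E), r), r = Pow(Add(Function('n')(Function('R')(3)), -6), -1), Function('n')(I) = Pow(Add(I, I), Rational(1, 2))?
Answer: 444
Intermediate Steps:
Function('R')(c) = Add(3, Mul(-1, c))
Function('n')(I) = Mul(Pow(2, Rational(1, 2)), Pow(I, Rational(1, 2))) (Function('n')(I) = Pow(Mul(2, I), Rational(1, 2)) = Mul(Pow(2, Rational(1, 2)), Pow(I, Rational(1, 2))))
r = Rational(-1, 6) (r = Pow(Add(Mul(Pow(2, Rational(1, 2)), Pow(Add(3, Mul(-1, 3)), Rational(1, 2))), -6), -1) = Pow(Add(Mul(Pow(2, Rational(1, 2)), Pow(Add(3, -3), Rational(1, 2))), -6), -1) = Pow(Add(Mul(Pow(2, Rational(1, 2)), Pow(0, Rational(1, 2))), -6), -1) = Pow(Add(Mul(Pow(2, Rational(1, 2)), 0), -6), -1) = Pow(Add(0, -6), -1) = Pow(-6, -1) = Rational(-1, 6) ≈ -0.16667)
Function('l')(y, E) = Add(Rational(17, 6), E) (Function('l')(y, E) = Add(Add(3, E), Rational(-1, 6)) = Add(Rational(17, 6), E))
Mul(Function('l')(18, -9), -72) = Mul(Add(Rational(17, 6), -9), -72) = Mul(Rational(-37, 6), -72) = 444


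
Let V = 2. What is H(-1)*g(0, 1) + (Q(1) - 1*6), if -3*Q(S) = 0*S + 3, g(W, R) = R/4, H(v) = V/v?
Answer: -15/2 ≈ -7.5000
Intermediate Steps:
H(v) = 2/v
g(W, R) = R/4 (g(W, R) = R*(1/4) = R/4)
Q(S) = -1 (Q(S) = -(0*S + 3)/3 = -(0 + 3)/3 = -1/3*3 = -1)
H(-1)*g(0, 1) + (Q(1) - 1*6) = (2/(-1))*((1/4)*1) + (-1 - 1*6) = (2*(-1))*(1/4) + (-1 - 6) = -2*1/4 - 7 = -1/2 - 7 = -15/2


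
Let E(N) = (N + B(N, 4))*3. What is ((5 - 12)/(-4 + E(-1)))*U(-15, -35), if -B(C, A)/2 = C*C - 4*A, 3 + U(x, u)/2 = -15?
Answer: 252/83 ≈ 3.0361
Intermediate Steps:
U(x, u) = -36 (U(x, u) = -6 + 2*(-15) = -6 - 30 = -36)
B(C, A) = -2*C**2 + 8*A (B(C, A) = -2*(C*C - 4*A) = -2*(C**2 - 4*A) = -2*C**2 + 8*A)
E(N) = 96 - 6*N**2 + 3*N (E(N) = (N + (-2*N**2 + 8*4))*3 = (N + (-2*N**2 + 32))*3 = (N + (32 - 2*N**2))*3 = (32 + N - 2*N**2)*3 = 96 - 6*N**2 + 3*N)
((5 - 12)/(-4 + E(-1)))*U(-15, -35) = ((5 - 12)/(-4 + (96 - 6*(-1)**2 + 3*(-1))))*(-36) = -7/(-4 + (96 - 6*1 - 3))*(-36) = -7/(-4 + (96 - 6 - 3))*(-36) = -7/(-4 + 87)*(-36) = -7/83*(-36) = 252/83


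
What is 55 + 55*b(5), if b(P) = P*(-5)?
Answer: -1320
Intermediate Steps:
b(P) = -5*P
55 + 55*b(5) = 55 + 55*(-5*5) = 55 + 55*(-25) = 55 - 1375 = -1320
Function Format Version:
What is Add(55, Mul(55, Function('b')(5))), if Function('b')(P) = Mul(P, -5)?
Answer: -1320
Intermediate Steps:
Function('b')(P) = Mul(-5, P)
Add(55, Mul(55, Function('b')(5))) = Add(55, Mul(55, Mul(-5, 5))) = Add(55, Mul(55, -25)) = Add(55, -1375) = -1320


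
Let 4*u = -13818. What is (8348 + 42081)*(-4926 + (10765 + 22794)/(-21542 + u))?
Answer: -12422308500844/49993 ≈ -2.4848e+8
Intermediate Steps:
u = -6909/2 (u = (¼)*(-13818) = -6909/2 ≈ -3454.5)
(8348 + 42081)*(-4926 + (10765 + 22794)/(-21542 + u)) = (8348 + 42081)*(-4926 + (10765 + 22794)/(-21542 - 6909/2)) = 50429*(-4926 + 33559/(-49993/2)) = 50429*(-4926 + 33559*(-2/49993)) = 50429*(-4926 - 67118/49993) = 50429*(-246332636/49993) = -12422308500844/49993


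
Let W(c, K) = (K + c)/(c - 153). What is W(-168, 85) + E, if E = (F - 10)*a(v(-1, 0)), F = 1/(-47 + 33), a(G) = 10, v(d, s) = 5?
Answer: -225724/2247 ≈ -100.46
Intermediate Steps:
W(c, K) = (K + c)/(-153 + c)
F = -1/14 (F = 1/(-14) = -1/14 ≈ -0.071429)
E = -705/7 (E = (-1/14 - 10)*10 = -141/14*10 = -705/7 ≈ -100.71)
W(-168, 85) + E = (85 - 168)/(-153 - 168) - 705/7 = -83/(-321) - 705/7 = -1/321*(-83) - 705/7 = 83/321 - 705/7 = -225724/2247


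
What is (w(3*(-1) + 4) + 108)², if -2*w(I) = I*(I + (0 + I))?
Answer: 11449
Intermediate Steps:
w(I) = -I² (w(I) = -I*(I + (0 + I))/2 = -I*(I + I)/2 = -I*2*I/2 = -I²)
(w(3*(-1) + 4) + 108)² = (-(3*(-1) + 4)² + 108)² = (-(-3 + 4)² + 108)² = (-1*1² + 108)² = (-1*1 + 108)² = (-1 + 108)² = 107² = 11449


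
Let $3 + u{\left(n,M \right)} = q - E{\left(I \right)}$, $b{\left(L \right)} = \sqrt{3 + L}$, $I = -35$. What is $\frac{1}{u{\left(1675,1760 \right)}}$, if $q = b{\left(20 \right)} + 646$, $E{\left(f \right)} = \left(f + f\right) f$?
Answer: $- \frac{1807}{3265226} - \frac{\sqrt{23}}{3265226} \approx -0.00055488$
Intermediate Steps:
$E{\left(f \right)} = 2 f^{2}$ ($E{\left(f \right)} = 2 f f = 2 f^{2}$)
$q = 646 + \sqrt{23}$ ($q = \sqrt{3 + 20} + 646 = \sqrt{23} + 646 = 646 + \sqrt{23} \approx 650.8$)
$u{\left(n,M \right)} = -1807 + \sqrt{23}$ ($u{\left(n,M \right)} = -3 - \left(-646 + 2450 - \sqrt{23}\right) = -3 + \left(\left(646 + \sqrt{23}\right) - 2450\right) = -3 - \left(1804 - \sqrt{23}\right) = -1807 + \sqrt{23}$)
$\frac{1}{u{\left(1675,1760 \right)}} = \frac{1}{-1807 + \sqrt{23}}$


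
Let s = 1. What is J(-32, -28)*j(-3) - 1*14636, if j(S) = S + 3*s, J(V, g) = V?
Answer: -14636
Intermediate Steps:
j(S) = 3 + S (j(S) = S + 3*1 = S + 3 = 3 + S)
J(-32, -28)*j(-3) - 1*14636 = -32*(3 - 3) - 1*14636 = -32*0 - 14636 = 0 - 14636 = -14636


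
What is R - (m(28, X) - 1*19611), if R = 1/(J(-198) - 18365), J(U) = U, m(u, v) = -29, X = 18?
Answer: 364577319/18563 ≈ 19640.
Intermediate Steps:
R = -1/18563 (R = 1/(-198 - 18365) = 1/(-18563) = -1/18563 ≈ -5.3871e-5)
R - (m(28, X) - 1*19611) = -1/18563 - (-29 - 1*19611) = -1/18563 - (-29 - 19611) = -1/18563 - 1*(-19640) = -1/18563 + 19640 = 364577319/18563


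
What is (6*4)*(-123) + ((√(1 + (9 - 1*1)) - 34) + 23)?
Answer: -2960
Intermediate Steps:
(6*4)*(-123) + ((√(1 + (9 - 1*1)) - 34) + 23) = 24*(-123) + ((√(1 + (9 - 1)) - 34) + 23) = -2952 + ((√(1 + 8) - 34) + 23) = -2952 + ((√9 - 34) + 23) = -2952 + ((3 - 34) + 23) = -2952 + (-31 + 23) = -2952 - 8 = -2960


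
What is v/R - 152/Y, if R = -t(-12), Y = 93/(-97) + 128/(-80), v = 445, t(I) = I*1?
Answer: 1436885/14892 ≈ 96.487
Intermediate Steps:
t(I) = I
Y = -1241/485 (Y = 93*(-1/97) + 128*(-1/80) = -93/97 - 8/5 = -1241/485 ≈ -2.5588)
R = 12 (R = -1*(-12) = 12)
v/R - 152/Y = 445/12 - 152/(-1241/485) = 445*(1/12) - 152*(-485/1241) = 445/12 + 73720/1241 = 1436885/14892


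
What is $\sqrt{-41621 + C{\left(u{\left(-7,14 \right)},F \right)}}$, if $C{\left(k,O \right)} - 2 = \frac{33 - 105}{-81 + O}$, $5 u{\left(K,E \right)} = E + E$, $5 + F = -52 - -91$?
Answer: $\frac{i \sqrt{91932987}}{47} \approx 204.0 i$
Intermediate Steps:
$F = 34$ ($F = -5 - -39 = -5 + \left(-52 + 91\right) = -5 + 39 = 34$)
$u{\left(K,E \right)} = \frac{2 E}{5}$ ($u{\left(K,E \right)} = \frac{E + E}{5} = \frac{2 E}{5}$)
$C{\left(k,O \right)} = 2 - \frac{72}{-81 + O}$ ($C{\left(k,O \right)} = 2 + \frac{33 - 105}{-81 + O} = 2 - \frac{72}{-81 + O}$)
$\sqrt{-41621 + C{\left(u{\left(-7,14 \right)},F \right)}} = \sqrt{-41621 + \frac{2 \left(-117 + 34\right)}{-81 + 34}} = \sqrt{-41621 + 2 \frac{1}{-47} \left(-83\right)} = \sqrt{-41621 + 2 \left(- \frac{1}{47}\right) \left(-83\right)} = \sqrt{-41621 + \frac{166}{47}} = \sqrt{- \frac{1956021}{47}} = \frac{i \sqrt{91932987}}{47}$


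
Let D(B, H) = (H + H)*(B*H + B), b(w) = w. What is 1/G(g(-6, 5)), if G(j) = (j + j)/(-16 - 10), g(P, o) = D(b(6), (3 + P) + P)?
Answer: -13/864 ≈ -0.015046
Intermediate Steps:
D(B, H) = 2*H*(B + B*H) (D(B, H) = (2*H)*(B + B*H) = 2*H*(B + B*H))
g(P, o) = 12*(3 + 2*P)*(4 + 2*P) (g(P, o) = 2*6*((3 + P) + P)*(1 + ((3 + P) + P)) = 2*6*(3 + 2*P)*(1 + (3 + 2*P)) = 2*6*(3 + 2*P)*(4 + 2*P) = 12*(3 + 2*P)*(4 + 2*P))
G(j) = -j/13 (G(j) = (2*j)/(-26) = (2*j)*(-1/26) = -j/13)
1/G(g(-6, 5)) = 1/(-24*(2 - 6)*(3 + 2*(-6))/13) = 1/(-24*(-4)*(3 - 12)/13) = 1/(-24*(-4)*(-9)/13) = 1/(-1/13*864) = 1/(-864/13) = -13/864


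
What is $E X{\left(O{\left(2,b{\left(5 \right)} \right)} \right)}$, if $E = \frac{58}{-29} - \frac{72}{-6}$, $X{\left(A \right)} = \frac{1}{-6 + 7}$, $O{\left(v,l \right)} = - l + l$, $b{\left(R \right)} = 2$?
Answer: $10$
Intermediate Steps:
$O{\left(v,l \right)} = 0$
$X{\left(A \right)} = 1$ ($X{\left(A \right)} = 1^{-1} = 1$)
$E = 10$ ($E = 58 \left(- \frac{1}{29}\right) - -12 = -2 + 12 = 10$)
$E X{\left(O{\left(2,b{\left(5 \right)} \right)} \right)} = 10 \cdot 1 = 10$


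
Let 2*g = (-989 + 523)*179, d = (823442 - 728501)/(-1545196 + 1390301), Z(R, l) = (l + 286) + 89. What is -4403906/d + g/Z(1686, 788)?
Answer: 793328372404523/110416383 ≈ 7.1849e+6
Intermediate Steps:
Z(R, l) = 375 + l (Z(R, l) = (286 + l) + 89 = 375 + l)
d = -94941/154895 (d = 94941/(-154895) = 94941*(-1/154895) = -94941/154895 ≈ -0.61294)
g = -41707 (g = ((-989 + 523)*179)/2 = (-466*179)/2 = (1/2)*(-83414) = -41707)
-4403906/d + g/Z(1686, 788) = -4403906/(-94941/154895) - 41707/(375 + 788) = -4403906*(-154895/94941) - 41707/1163 = 682143019870/94941 - 41707*1/1163 = 682143019870/94941 - 41707/1163 = 793328372404523/110416383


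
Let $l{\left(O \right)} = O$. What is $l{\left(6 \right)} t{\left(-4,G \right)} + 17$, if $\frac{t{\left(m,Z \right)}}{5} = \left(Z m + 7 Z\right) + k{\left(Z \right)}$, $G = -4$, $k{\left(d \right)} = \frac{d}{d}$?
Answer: $-313$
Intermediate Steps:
$k{\left(d \right)} = 1$
$t{\left(m,Z \right)} = 5 + 35 Z + 5 Z m$ ($t{\left(m,Z \right)} = 5 \left(\left(Z m + 7 Z\right) + 1\right) = 5 \left(\left(7 Z + Z m\right) + 1\right) = 5 \left(1 + 7 Z + Z m\right) = 5 + 35 Z + 5 Z m$)
$l{\left(6 \right)} t{\left(-4,G \right)} + 17 = 6 \left(5 + 35 \left(-4\right) + 5 \left(-4\right) \left(-4\right)\right) + 17 = 6 \left(5 - 140 + 80\right) + 17 = 6 \left(-55\right) + 17 = -330 + 17 = -313$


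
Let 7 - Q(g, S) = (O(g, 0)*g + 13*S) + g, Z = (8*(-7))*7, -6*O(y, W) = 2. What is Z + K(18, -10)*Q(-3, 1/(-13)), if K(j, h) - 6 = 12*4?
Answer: 148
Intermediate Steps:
O(y, W) = -1/3 (O(y, W) = -1/6*2 = -1/3)
K(j, h) = 54 (K(j, h) = 6 + 12*4 = 6 + 48 = 54)
Z = -392 (Z = -56*7 = -392)
Q(g, S) = 7 - 13*S - 2*g/3 (Q(g, S) = 7 - ((-g/3 + 13*S) + g) = 7 - ((13*S - g/3) + g) = 7 - (13*S + 2*g/3) = 7 + (-13*S - 2*g/3) = 7 - 13*S - 2*g/3)
Z + K(18, -10)*Q(-3, 1/(-13)) = -392 + 54*(7 - 13/(-13) - 2/3*(-3)) = -392 + 54*(7 - 13*(-1/13) + 2) = -392 + 54*(7 + 1 + 2) = -392 + 54*10 = -392 + 540 = 148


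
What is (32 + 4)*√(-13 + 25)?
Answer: 72*√3 ≈ 124.71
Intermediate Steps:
(32 + 4)*√(-13 + 25) = 36*√12 = 36*(2*√3) = 72*√3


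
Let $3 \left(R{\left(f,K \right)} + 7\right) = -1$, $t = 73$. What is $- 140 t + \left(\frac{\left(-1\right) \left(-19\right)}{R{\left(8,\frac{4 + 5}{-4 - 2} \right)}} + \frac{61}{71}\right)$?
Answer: $- \frac{15966345}{1562} \approx -10222.0$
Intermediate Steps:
$R{\left(f,K \right)} = - \frac{22}{3}$ ($R{\left(f,K \right)} = -7 + \frac{1}{3} \left(-1\right) = -7 - \frac{1}{3} = - \frac{22}{3}$)
$- 140 t + \left(\frac{\left(-1\right) \left(-19\right)}{R{\left(8,\frac{4 + 5}{-4 - 2} \right)}} + \frac{61}{71}\right) = \left(-140\right) 73 + \left(\frac{\left(-1\right) \left(-19\right)}{- \frac{22}{3}} + \frac{61}{71}\right) = -10220 + \left(19 \left(- \frac{3}{22}\right) + 61 \cdot \frac{1}{71}\right) = -10220 + \left(- \frac{57}{22} + \frac{61}{71}\right) = -10220 - \frac{2705}{1562} = - \frac{15966345}{1562}$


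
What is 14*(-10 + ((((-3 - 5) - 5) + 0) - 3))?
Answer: -364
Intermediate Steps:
14*(-10 + ((((-3 - 5) - 5) + 0) - 3)) = 14*(-10 + (((-8 - 5) + 0) - 3)) = 14*(-10 + ((-13 + 0) - 3)) = 14*(-10 + (-13 - 3)) = 14*(-10 - 16) = 14*(-26) = -364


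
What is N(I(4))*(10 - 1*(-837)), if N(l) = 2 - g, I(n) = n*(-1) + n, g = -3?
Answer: 4235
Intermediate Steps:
I(n) = 0 (I(n) = -n + n = 0)
N(l) = 5 (N(l) = 2 - 1*(-3) = 2 + 3 = 5)
N(I(4))*(10 - 1*(-837)) = 5*(10 - 1*(-837)) = 5*(10 + 837) = 5*847 = 4235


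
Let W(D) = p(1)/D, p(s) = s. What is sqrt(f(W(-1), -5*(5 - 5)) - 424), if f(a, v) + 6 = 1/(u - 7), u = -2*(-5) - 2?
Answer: I*sqrt(429) ≈ 20.712*I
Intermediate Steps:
u = 8 (u = 10 - 2 = 8)
W(D) = 1/D
f(a, v) = -5 (f(a, v) = -6 + 1/(8 - 7) = -6 + 1/1 = -6 + 1 = -5)
sqrt(f(W(-1), -5*(5 - 5)) - 424) = sqrt(-5 - 424) = sqrt(-429) = I*sqrt(429)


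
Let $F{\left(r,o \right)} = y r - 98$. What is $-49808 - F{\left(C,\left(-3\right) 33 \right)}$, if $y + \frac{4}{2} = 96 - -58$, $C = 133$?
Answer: $-69926$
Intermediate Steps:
$y = 152$ ($y = -2 + \left(96 - -58\right) = -2 + \left(96 + 58\right) = -2 + 154 = 152$)
$F{\left(r,o \right)} = -98 + 152 r$ ($F{\left(r,o \right)} = 152 r - 98 = -98 + 152 r$)
$-49808 - F{\left(C,\left(-3\right) 33 \right)} = -49808 - \left(-98 + 152 \cdot 133\right) = -49808 - \left(-98 + 20216\right) = -49808 - 20118 = -69926$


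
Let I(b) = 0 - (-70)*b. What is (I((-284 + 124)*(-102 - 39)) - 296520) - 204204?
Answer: 1078476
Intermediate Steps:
I(b) = 70*b (I(b) = 0 + 70*b = 70*b)
(I((-284 + 124)*(-102 - 39)) - 296520) - 204204 = (70*((-284 + 124)*(-102 - 39)) - 296520) - 204204 = (70*(-160*(-141)) - 296520) - 204204 = (70*22560 - 296520) - 204204 = (1579200 - 296520) - 204204 = 1282680 - 204204 = 1078476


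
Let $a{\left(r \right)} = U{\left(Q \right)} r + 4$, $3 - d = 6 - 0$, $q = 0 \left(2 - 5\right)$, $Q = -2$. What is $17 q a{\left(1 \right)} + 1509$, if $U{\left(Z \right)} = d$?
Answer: $1509$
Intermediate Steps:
$q = 0$ ($q = 0 \left(-3\right) = 0$)
$d = -3$ ($d = 3 - \left(6 - 0\right) = 3 - \left(6 + 0\right) = 3 - 6 = -3$)
$U{\left(Z \right)} = -3$
$a{\left(r \right)} = 4 - 3 r$ ($a{\left(r \right)} = - 3 r + 4 = 4 - 3 r$)
$17 q a{\left(1 \right)} + 1509 = 17 \cdot 0 \left(4 - 3\right) + 1509 = 0 \left(4 - 3\right) + 1509 = 0 \cdot 1 + 1509 = 0 + 1509 = 1509$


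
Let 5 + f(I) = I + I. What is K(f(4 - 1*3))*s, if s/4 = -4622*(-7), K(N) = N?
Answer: -388248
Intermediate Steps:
f(I) = -5 + 2*I (f(I) = -5 + (I + I) = -5 + 2*I)
s = 129416 (s = 4*(-4622*(-7)) = 4*32354 = 129416)
K(f(4 - 1*3))*s = (-5 + 2*(4 - 1*3))*129416 = (-5 + 2*(4 - 3))*129416 = (-5 + 2*1)*129416 = (-5 + 2)*129416 = -3*129416 = -388248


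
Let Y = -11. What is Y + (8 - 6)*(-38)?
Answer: -87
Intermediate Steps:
Y + (8 - 6)*(-38) = -11 + (8 - 6)*(-38) = -11 + 2*(-38) = -11 - 76 = -87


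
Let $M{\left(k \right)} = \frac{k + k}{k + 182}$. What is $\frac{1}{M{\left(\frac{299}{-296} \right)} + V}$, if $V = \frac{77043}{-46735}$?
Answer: $- \frac{14814995}{24588001} \approx -0.60253$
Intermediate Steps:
$V = - \frac{77043}{46735}$ ($V = 77043 \left(- \frac{1}{46735}\right) = - \frac{77043}{46735} \approx -1.6485$)
$M{\left(k \right)} = \frac{2 k}{182 + k}$
$\frac{1}{M{\left(\frac{299}{-296} \right)} + V} = \frac{1}{\frac{2 \frac{299}{-296}}{182 + \frac{299}{-296}} - \frac{77043}{46735}} = \frac{1}{\frac{2 \cdot 299 \left(- \frac{1}{296}\right)}{182 + 299 \left(- \frac{1}{296}\right)} - \frac{77043}{46735}} = \frac{1}{2 \left(- \frac{299}{296}\right) \frac{1}{182 - \frac{299}{296}} - \frac{77043}{46735}} = \frac{1}{2 \left(- \frac{299}{296}\right) \frac{1}{\frac{53573}{296}} - \frac{77043}{46735}} = \frac{1}{2 \left(- \frac{299}{296}\right) \frac{296}{53573} - \frac{77043}{46735}} = \frac{1}{- \frac{46}{4121} - \frac{77043}{46735}} = \frac{1}{- \frac{24588001}{14814995}} = - \frac{14814995}{24588001}$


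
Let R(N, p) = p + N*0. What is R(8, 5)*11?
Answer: 55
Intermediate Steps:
R(N, p) = p (R(N, p) = p + 0 = p)
R(8, 5)*11 = 5*11 = 55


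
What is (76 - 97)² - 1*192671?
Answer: -192230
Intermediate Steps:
(76 - 97)² - 1*192671 = (-21)² - 192671 = 441 - 192671 = -192230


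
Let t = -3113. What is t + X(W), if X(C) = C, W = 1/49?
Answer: -152536/49 ≈ -3113.0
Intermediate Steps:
W = 1/49 ≈ 0.020408
t + X(W) = -3113 + 1/49 = -152536/49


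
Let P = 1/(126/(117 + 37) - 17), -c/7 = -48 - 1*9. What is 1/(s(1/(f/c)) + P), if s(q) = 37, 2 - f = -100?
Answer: 178/6575 ≈ 0.027072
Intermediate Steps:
f = 102 (f = 2 - 1*(-100) = 2 + 100 = 102)
c = 399 (c = -7*(-48 - 1*9) = -7*(-48 - 9) = -7*(-57) = 399)
P = -11/178 (P = 1/(126/154 - 17) = 1/((1/154)*126 - 17) = 1/(9/11 - 17) = 1/(-178/11) = -11/178 ≈ -0.061798)
1/(s(1/(f/c)) + P) = 1/(37 - 11/178) = 1/(6575/178) = 178/6575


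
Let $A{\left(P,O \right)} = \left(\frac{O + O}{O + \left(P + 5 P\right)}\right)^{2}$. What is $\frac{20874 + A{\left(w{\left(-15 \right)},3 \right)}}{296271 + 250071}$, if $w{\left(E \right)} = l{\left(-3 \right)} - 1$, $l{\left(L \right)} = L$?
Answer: $\frac{511415}{13385379} \approx 0.038207$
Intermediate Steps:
$w{\left(E \right)} = -4$ ($w{\left(E \right)} = -3 - 1 = -4$)
$A{\left(P,O \right)} = \frac{4 O^{2}}{\left(O + 6 P\right)^{2}}$ ($A{\left(P,O \right)} = \left(\frac{2 O}{O + 6 P}\right)^{2} = \frac{4 O^{2}}{\left(O + 6 P\right)^{2}}$)
$\frac{20874 + A{\left(w{\left(-15 \right)},3 \right)}}{296271 + 250071} = \frac{20874 + \frac{4 \cdot 3^{2}}{\left(3 + 6 \left(-4\right)\right)^{2}}}{296271 + 250071} = \frac{20874 + 4 \cdot 9 \frac{1}{\left(3 - 24\right)^{2}}}{546342} = \left(20874 + 4 \cdot 9 \cdot \frac{1}{441}\right) \frac{1}{546342} = \left(20874 + \frac{4}{49}\right) \frac{1}{546342} = \frac{1022830}{49} \cdot \frac{1}{546342} = \frac{511415}{13385379}$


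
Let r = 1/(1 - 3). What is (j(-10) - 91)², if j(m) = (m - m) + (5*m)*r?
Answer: 4356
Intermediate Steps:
r = -½ (r = 1/(-2) = -½ ≈ -0.50000)
j(m) = -5*m/2 (j(m) = (m - m) + (5*m)*(-½) = 0 - 5*m/2 = -5*m/2)
(j(-10) - 91)² = (-5/2*(-10) - 91)² = (25 - 91)² = (-66)² = 4356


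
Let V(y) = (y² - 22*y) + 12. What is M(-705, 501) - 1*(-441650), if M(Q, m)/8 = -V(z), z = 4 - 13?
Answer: 439322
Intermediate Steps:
z = -9
V(y) = 12 + y² - 22*y
M(Q, m) = -2328 (M(Q, m) = 8*(-(12 + (-9)² - 22*(-9))) = 8*(-(12 + 81 + 198)) = 8*(-1*291) = 8*(-291) = -2328)
M(-705, 501) - 1*(-441650) = -2328 - 1*(-441650) = -2328 + 441650 = 439322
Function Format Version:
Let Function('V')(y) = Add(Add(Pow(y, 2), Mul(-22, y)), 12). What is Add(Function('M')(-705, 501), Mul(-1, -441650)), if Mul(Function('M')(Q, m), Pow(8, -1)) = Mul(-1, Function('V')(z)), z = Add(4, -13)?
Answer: 439322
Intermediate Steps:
z = -9
Function('V')(y) = Add(12, Pow(y, 2), Mul(-22, y))
Function('M')(Q, m) = -2328 (Function('M')(Q, m) = Mul(8, Mul(-1, Add(12, Pow(-9, 2), Mul(-22, -9)))) = Mul(8, Mul(-1, Add(12, 81, 198))) = Mul(8, Mul(-1, 291)) = Mul(8, -291) = -2328)
Add(Function('M')(-705, 501), Mul(-1, -441650)) = Add(-2328, Mul(-1, -441650)) = Add(-2328, 441650) = 439322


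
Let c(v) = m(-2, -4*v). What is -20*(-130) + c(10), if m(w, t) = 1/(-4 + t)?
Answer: 114399/44 ≈ 2600.0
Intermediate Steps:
c(v) = 1/(-4 - 4*v)
-20*(-130) + c(10) = -20*(-130) - 1/(4 + 4*10) = 2600 - 1/(4 + 40) = 2600 - 1/44 = 114399/44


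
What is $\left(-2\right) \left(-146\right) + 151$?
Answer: $443$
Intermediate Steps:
$\left(-2\right) \left(-146\right) + 151 = 292 + 151 = 443$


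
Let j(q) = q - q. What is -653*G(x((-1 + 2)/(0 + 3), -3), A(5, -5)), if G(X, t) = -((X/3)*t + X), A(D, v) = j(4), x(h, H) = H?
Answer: -1959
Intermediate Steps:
j(q) = 0
A(D, v) = 0
G(X, t) = -X - X*t/3 (G(X, t) = -((X*(1/3))*t + X) = -((X/3)*t + X) = -(X*t/3 + X) = -(X + X*t/3) = -X - X*t/3)
-653*G(x((-1 + 2)/(0 + 3), -3), A(5, -5)) = -(-653)*(-3)*(3 + 0)/3 = -(-653)*(-3)*3/3 = -653*3 = -1959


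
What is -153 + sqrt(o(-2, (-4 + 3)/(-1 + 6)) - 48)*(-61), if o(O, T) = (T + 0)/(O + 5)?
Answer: -153 - 61*I*sqrt(10815)/15 ≈ -153.0 - 422.91*I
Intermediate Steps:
o(O, T) = T/(5 + O)
-153 + sqrt(o(-2, (-4 + 3)/(-1 + 6)) - 48)*(-61) = -153 + sqrt(((-4 + 3)/(-1 + 6))/(5 - 2) - 48)*(-61) = -153 + sqrt(-1/5/3 - 48)*(-61) = -153 + sqrt(-1*1/5*(1/3) - 48)*(-61) = -153 + sqrt(-1/5*1/3 - 48)*(-61) = -153 + sqrt(-1/15 - 48)*(-61) = -153 + sqrt(-721/15)*(-61) = -153 + (I*sqrt(10815)/15)*(-61) = -153 - 61*I*sqrt(10815)/15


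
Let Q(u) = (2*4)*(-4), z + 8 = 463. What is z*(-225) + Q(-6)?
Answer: -102407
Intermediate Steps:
z = 455 (z = -8 + 463 = 455)
Q(u) = -32 (Q(u) = 8*(-4) = -32)
z*(-225) + Q(-6) = 455*(-225) - 32 = -102375 - 32 = -102407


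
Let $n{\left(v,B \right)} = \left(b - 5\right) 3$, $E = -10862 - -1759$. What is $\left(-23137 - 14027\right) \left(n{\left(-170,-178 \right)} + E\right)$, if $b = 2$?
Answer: $338638368$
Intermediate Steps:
$E = -9103$ ($E = -10862 + 1759 = -9103$)
$n{\left(v,B \right)} = -9$ ($n{\left(v,B \right)} = \left(2 - 5\right) 3 = \left(-3\right) 3 = -9$)
$\left(-23137 - 14027\right) \left(n{\left(-170,-178 \right)} + E\right) = \left(-23137 - 14027\right) \left(-9 - 9103\right) = \left(-37164\right) \left(-9112\right) = 338638368$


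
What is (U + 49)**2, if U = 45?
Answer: 8836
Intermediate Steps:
(U + 49)**2 = (45 + 49)**2 = 94**2 = 8836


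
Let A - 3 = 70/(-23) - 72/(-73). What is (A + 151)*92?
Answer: 1020448/73 ≈ 13979.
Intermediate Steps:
A = 1583/1679 (A = 3 + (70/(-23) - 72/(-73)) = 3 + (70*(-1/23) - 72*(-1/73)) = 3 + (-70/23 + 72/73) = 3 - 3454/1679 = 1583/1679 ≈ 0.94282)
(A + 151)*92 = (1583/1679 + 151)*92 = (255112/1679)*92 = 1020448/73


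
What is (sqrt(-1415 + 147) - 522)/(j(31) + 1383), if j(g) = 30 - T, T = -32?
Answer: -522/1445 + 2*I*sqrt(317)/1445 ≈ -0.36125 + 0.024643*I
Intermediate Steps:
j(g) = 62 (j(g) = 30 - 1*(-32) = 30 + 32 = 62)
(sqrt(-1415 + 147) - 522)/(j(31) + 1383) = (sqrt(-1415 + 147) - 522)/(62 + 1383) = (sqrt(-1268) - 522)/1445 = (2*I*sqrt(317) - 522)*(1/1445) = (-522 + 2*I*sqrt(317))*(1/1445) = -522/1445 + 2*I*sqrt(317)/1445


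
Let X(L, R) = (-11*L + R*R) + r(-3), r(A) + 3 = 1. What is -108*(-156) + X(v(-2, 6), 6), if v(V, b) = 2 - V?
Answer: 16838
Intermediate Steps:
r(A) = -2 (r(A) = -3 + 1 = -2)
X(L, R) = -2 + R² - 11*L (X(L, R) = (-11*L + R*R) - 2 = (-11*L + R²) - 2 = (R² - 11*L) - 2 = -2 + R² - 11*L)
-108*(-156) + X(v(-2, 6), 6) = -108*(-156) + (-2 + 6² - 11*(2 - 1*(-2))) = 16848 + (-2 + 36 - 11*(2 + 2)) = 16848 + (-2 + 36 - 11*4) = 16848 + (-2 + 36 - 44) = 16848 - 10 = 16838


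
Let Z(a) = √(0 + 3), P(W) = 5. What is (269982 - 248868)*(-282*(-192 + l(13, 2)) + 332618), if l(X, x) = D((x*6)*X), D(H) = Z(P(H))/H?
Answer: 8166092868 - 496179*√3/13 ≈ 8.1660e+9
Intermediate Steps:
Z(a) = √3
D(H) = √3/H
l(X, x) = √3/(6*X*x) (l(X, x) = √3/(((x*6)*X)) = √3/(((6*x)*X)) = √3/((6*X*x)) = √3*(1/(6*X*x)) = √3/(6*X*x))
(269982 - 248868)*(-282*(-192 + l(13, 2)) + 332618) = (269982 - 248868)*(-282*(-192 + (⅙)*√3/(13*2)) + 332618) = 21114*(-282*(-192 + (⅙)*√3*(1/13)*(½)) + 332618) = 21114*(-282*(-192 + √3/156) + 332618) = 21114*((54144 - 47*√3/26) + 332618) = 21114*(386762 - 47*√3/26) = 8166092868 - 496179*√3/13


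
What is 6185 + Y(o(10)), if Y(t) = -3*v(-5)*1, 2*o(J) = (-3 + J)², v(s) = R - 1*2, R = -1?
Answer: 6194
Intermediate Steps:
v(s) = -3 (v(s) = -1 - 1*2 = -1 - 2 = -3)
o(J) = (-3 + J)²/2
Y(t) = 9 (Y(t) = -3*(-3)*1 = 9*1 = 9)
6185 + Y(o(10)) = 6185 + 9 = 6194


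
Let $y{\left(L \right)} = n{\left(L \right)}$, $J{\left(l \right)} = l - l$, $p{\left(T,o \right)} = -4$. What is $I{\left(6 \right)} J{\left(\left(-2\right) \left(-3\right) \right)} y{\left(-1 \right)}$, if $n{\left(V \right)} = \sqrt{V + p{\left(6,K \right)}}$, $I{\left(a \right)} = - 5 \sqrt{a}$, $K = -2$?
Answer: $0$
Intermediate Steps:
$J{\left(l \right)} = 0$
$n{\left(V \right)} = \sqrt{-4 + V}$ ($n{\left(V \right)} = \sqrt{V - 4} = \sqrt{-4 + V}$)
$y{\left(L \right)} = \sqrt{-4 + L}$
$I{\left(6 \right)} J{\left(\left(-2\right) \left(-3\right) \right)} y{\left(-1 \right)} = - 5 \sqrt{6} \cdot 0 \sqrt{-4 - 1} = 0 \sqrt{-5} = 0 i \sqrt{5} = 0$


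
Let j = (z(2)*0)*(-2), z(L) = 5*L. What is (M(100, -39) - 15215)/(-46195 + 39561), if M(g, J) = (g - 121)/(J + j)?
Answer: 98894/43121 ≈ 2.2934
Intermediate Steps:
j = 0 (j = ((5*2)*0)*(-2) = (10*0)*(-2) = 0*(-2) = 0)
M(g, J) = (-121 + g)/J (M(g, J) = (g - 121)/(J + 0) = (-121 + g)/J)
(M(100, -39) - 15215)/(-46195 + 39561) = ((-121 + 100)/(-39) - 15215)/(-46195 + 39561) = (-1/39*(-21) - 15215)/(-6634) = (7/13 - 15215)*(-1/6634) = -197788/13*(-1/6634) = 98894/43121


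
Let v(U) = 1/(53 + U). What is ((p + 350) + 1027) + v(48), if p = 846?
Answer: 224524/101 ≈ 2223.0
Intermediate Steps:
((p + 350) + 1027) + v(48) = ((846 + 350) + 1027) + 1/(53 + 48) = (1196 + 1027) + 1/101 = 2223 + 1/101 = 224524/101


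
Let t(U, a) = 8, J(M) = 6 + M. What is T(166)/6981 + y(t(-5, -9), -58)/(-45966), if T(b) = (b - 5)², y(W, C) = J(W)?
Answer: 66188164/17827147 ≈ 3.7128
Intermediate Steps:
y(W, C) = 6 + W
T(b) = (-5 + b)²
T(166)/6981 + y(t(-5, -9), -58)/(-45966) = (-5 + 166)²/6981 + (6 + 8)/(-45966) = 161²*(1/6981) + 14*(-1/45966) = 25921*(1/6981) - 7/22983 = 25921/6981 - 7/22983 = 66188164/17827147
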